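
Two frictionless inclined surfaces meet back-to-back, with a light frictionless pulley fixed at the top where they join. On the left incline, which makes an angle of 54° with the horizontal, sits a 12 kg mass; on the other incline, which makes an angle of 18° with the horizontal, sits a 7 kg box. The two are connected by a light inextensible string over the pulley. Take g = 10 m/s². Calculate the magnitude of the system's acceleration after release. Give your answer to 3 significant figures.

Resolve each weight along its own incline: the 12 kg mass has component 12 × 10 × sin 54° = 97.082 N down its slope, and the 7 kg mass has 7 × 10 × sin 18° = 21.631 N down its slope.
The 12 kg side's 97.082 N exceeds the other side's 21.631 N, so that mass slides down and the 7 kg mass slides up. Taking that direction as positive, Newton's second law for the whole system gives 97.082 − 21.631 = (12 + 7) a, so a = 75.451 / 19 = 3.9711 m/s².

3.97 m/s²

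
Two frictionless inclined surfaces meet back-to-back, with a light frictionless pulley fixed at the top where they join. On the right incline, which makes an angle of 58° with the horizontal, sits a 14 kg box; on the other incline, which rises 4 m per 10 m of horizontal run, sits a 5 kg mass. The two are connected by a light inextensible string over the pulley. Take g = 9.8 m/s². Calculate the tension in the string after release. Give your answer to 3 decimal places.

Resolve each weight along its own incline: the 14 kg mass has component 14 × 9.8 × sin 58° = 116.352 N down its slope, and the 5 kg mass has 5 × 9.8 × sin 21.80° = 18.198 N down its slope.
The 14 kg side's 116.352 N exceeds the other side's 18.198 N, so that mass slides down and the 5 kg mass slides up. Taking that direction as positive, Newton's second law for the whole system gives 116.352 − 18.198 = (14 + 5) a, so a = 98.154 / 19 = 5.1660 m/s².
For the 5 kg mass (up-slope positive): T − 18.198 = 5 × 5.1660, so T = 44.028 N.

44.028 N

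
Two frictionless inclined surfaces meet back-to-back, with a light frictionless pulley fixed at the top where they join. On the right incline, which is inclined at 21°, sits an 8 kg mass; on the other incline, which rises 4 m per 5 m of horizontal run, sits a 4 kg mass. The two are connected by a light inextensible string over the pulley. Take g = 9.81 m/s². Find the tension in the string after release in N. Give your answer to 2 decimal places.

25.72 N

Resolve each weight along its own incline: the 8 kg mass has component 8 × 9.81 × sin 21° = 28.125 N down its slope, and the 4 kg mass has 4 × 9.81 × sin 38.66° = 24.513 N down its slope.
The 8 kg side's 28.125 N exceeds the other side's 24.513 N, so that mass slides down and the 4 kg mass slides up. Taking that direction as positive, Newton's second law for the whole system gives 28.125 − 24.513 = (8 + 4) a, so a = 3.612 / 12 = 0.3010 m/s².
For the 4 kg mass (up-slope positive): T − 24.513 = 4 × 0.3010, so T = 25.717 N.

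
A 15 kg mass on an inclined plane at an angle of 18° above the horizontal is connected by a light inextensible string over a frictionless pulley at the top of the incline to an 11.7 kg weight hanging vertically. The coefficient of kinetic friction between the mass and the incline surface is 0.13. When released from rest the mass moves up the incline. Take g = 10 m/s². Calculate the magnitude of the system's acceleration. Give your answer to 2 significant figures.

For the mass on the incline: the weight component along the slope is m₁g sin 18° = 15 × 10 × 0.3090 = 46.350 N and the normal force is N = m₁g cos 18° = 142.658 N.
Kinetic friction opposes the mass's motion up the incline: f = μN = 0.13 × 142.658 = 18.546 N acting down the slope.
Newton's second law for the mass (up-slope positive): T − 46.350 − 18.546 = 15 a. For the hanging weight (downward positive): 11.7 × 10 − T = 11.7 a.
Adding the two equations eliminates T: 52.104 = 26.7 a, so a = 1.9515 m/s².

2.0 m/s²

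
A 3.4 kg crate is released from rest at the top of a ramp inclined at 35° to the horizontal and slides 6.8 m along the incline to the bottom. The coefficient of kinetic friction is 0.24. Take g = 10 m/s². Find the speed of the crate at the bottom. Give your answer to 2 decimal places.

The weight component along the incline is mg sin 35° = 19.502 N and the normal force is N = mg cos 35° = 27.851 N.
Friction up the slope is f = μN = 0.24 × 27.851 = 6.684 N, so the net downslope force is 19.502 − 6.684 = 12.818 N and a = 12.818 / 3.4 = 3.7700 m/s².
Starting from rest over a distance of 6.8 m, v² = 2aL = 2 × 3.7700 × 6.8 = 51.2720, so v = 7.1604 m/s.

7.16 m/s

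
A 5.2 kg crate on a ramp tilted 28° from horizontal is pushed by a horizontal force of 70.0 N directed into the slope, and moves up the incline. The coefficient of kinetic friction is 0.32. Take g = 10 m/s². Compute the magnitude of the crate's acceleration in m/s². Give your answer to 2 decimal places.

2.34 m/s²

The horizontal push has components F cos 28° = 70.0 × 0.8829 = 61.803 N up the incline and F sin 28° = 70.0 × 0.4695 = 32.865 N pressing into the surface.
The normal force is therefore N = mg cos 28° + F sin 28° = 45.911 + 32.865 = 78.776 N, and kinetic friction down the slope is μN = 0.32 × 78.776 = 25.208 N.
Along the incline: F cos 28° − mg sin 28° − μN = ma, so 61.803 − 24.414 − 25.208 = 5.2 a, giving a = 2.3425 m/s².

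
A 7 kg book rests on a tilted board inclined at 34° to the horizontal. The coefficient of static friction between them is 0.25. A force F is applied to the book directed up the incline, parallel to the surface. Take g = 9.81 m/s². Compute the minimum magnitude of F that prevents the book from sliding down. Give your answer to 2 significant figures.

24 N

The normal force is N = mg cos 34° = 56.930 N. With F at its minimum the book is on the verge of sliding down, so static friction is at its maximum μ_s N = 0.25 × 56.930 = 14.232 N and acts up the slope.
Equilibrium along the incline: F + μ_s N = mg sin 34°, so F = 38.400 − 14.232 = 24.168 N.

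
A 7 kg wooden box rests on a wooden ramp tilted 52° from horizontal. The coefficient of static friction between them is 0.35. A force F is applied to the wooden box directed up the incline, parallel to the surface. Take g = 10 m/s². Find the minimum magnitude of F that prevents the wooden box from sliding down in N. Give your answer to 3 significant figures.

The normal force is N = mg cos 52° = 43.096 N. With F at its minimum the wooden box is on the verge of sliding down, so static friction is at its maximum μ_s N = 0.35 × 43.096 = 15.084 N and acts up the slope.
Equilibrium along the incline: F + μ_s N = mg sin 52°, so F = 55.161 − 15.084 = 40.077 N.

40.1 N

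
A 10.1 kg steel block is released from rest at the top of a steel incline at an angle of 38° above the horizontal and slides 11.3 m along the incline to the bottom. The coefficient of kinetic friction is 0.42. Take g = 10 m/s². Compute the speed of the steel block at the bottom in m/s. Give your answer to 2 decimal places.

8.02 m/s

The weight component along the incline is mg sin 38° = 62.182 N and the normal force is N = mg cos 38° = 79.589 N.
Friction up the slope is f = μN = 0.42 × 79.589 = 33.427 N, so the net downslope force is 62.182 − 33.427 = 28.755 N and a = 28.755 / 10.1 = 2.8470 m/s².
Starting from rest over a distance of 11.3 m, v² = 2aL = 2 × 2.8470 × 11.3 = 64.3422, so v = 8.0214 m/s.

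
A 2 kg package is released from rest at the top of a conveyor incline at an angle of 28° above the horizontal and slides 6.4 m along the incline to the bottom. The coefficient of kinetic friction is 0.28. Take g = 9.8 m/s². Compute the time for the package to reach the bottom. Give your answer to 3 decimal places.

2.424 s

The weight component along the incline is mg sin 28° = 9.202 N and the normal force is N = mg cos 28° = 17.306 N.
Friction up the slope is f = μN = 0.28 × 17.306 = 4.846 N, so the net downslope force is 9.202 − 4.846 = 4.356 N and a = 4.356 / 2 = 2.1780 m/s².
Starting from rest, L = ½at², so t = √(2L/a) = √(2 × 6.4 / 2.1780) = 2.4242 s.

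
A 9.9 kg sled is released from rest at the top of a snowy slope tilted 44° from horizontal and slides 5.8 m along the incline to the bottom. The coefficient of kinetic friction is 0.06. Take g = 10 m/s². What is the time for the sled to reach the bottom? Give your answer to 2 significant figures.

1.3 s

The weight component along the incline is mg sin 44° = 68.771 N and the normal force is N = mg cos 44° = 71.215 N.
Friction up the slope is f = μN = 0.06 × 71.215 = 4.273 N, so the net downslope force is 68.771 − 4.273 = 64.498 N and a = 64.498 / 9.9 = 6.5149 m/s².
Starting from rest, L = ½at², so t = √(2L/a) = √(2 × 5.8 / 6.5149) = 1.3344 s.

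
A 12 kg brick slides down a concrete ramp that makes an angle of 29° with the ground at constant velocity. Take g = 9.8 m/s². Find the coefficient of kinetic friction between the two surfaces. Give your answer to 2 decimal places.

0.55

At constant velocity the net force along the incline is zero: mg sin 29° = μ mg cos 29°.
So μ = tan 29° = 0.4848 / 0.8746 = 0.5543.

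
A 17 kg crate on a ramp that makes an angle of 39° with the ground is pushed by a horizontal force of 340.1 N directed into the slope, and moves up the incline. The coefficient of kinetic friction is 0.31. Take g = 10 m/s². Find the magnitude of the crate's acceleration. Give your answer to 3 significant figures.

2.94 m/s²

The horizontal push has components F cos 39° = 340.1 × 0.7771 = 264.292 N up the incline and F sin 39° = 340.1 × 0.6293 = 214.025 N pressing into the surface.
The normal force is therefore N = mg cos 39° + F sin 39° = 132.107 + 214.025 = 346.132 N, and kinetic friction down the slope is μN = 0.31 × 346.132 = 107.301 N.
Along the incline: F cos 39° − mg sin 39° − μN = ma, so 264.292 − 106.981 − 107.301 = 17 a, giving a = 2.9418 m/s².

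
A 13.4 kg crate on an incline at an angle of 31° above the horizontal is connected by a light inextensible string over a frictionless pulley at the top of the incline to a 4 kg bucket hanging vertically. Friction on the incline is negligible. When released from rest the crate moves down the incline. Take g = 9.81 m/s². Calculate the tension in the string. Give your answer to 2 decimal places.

For the crate on the incline: the weight component along the slope is m₁g sin 31° = 13.4 × 9.81 × 0.5150 = 67.699 N and the normal force is N = m₁g cos 31° = 112.678 N.
Newton's second law for the crate (down-slope positive): 67.699 − T = 13.4 a. For the hanging bucket (upward positive): T − 4 × 9.81 = 4 a.
Adding the two equations eliminates T: 28.459 = 17.4 a, so a = 1.6356 m/s².
Then from the hanging bucket's equation, T = 4 × (9.81 + 1.6356) = 45.782 N.

45.78 N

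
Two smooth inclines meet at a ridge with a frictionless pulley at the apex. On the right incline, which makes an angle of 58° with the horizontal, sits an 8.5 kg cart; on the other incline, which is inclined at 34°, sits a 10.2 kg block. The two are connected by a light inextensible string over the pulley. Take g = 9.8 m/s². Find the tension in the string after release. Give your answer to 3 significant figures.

Resolve each weight along its own incline: the 8.5 kg mass has component 8.5 × 9.8 × sin 58° = 70.642 N down its slope, and the 10.2 kg mass has 10.2 × 9.8 × sin 34° = 55.897 N down its slope.
The 8.5 kg side's 70.642 N exceeds the other side's 55.897 N, so that mass slides down and the 10.2 kg mass slides up. Taking that direction as positive, Newton's second law for the whole system gives 70.642 − 55.897 = (8.5 + 10.2) a, so a = 14.745 / 18.7 = 0.7885 m/s².
For the 10.2 kg mass (up-slope positive): T − 55.897 = 10.2 × 0.7885, so T = 63.940 N.

63.9 N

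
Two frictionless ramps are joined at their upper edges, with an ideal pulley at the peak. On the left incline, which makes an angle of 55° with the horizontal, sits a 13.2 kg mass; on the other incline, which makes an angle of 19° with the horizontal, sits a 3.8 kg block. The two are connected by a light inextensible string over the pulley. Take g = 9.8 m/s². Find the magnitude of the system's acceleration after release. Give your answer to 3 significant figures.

Resolve each weight along its own incline: the 13.2 kg mass has component 13.2 × 9.8 × sin 55° = 105.966 N down its slope, and the 3.8 kg mass has 3.8 × 9.8 × sin 19° = 12.124 N down its slope.
The 13.2 kg side's 105.966 N exceeds the other side's 12.124 N, so that mass slides down and the 3.8 kg mass slides up. Taking that direction as positive, Newton's second law for the whole system gives 105.966 − 12.124 = (13.2 + 3.8) a, so a = 93.842 / 17 = 5.5201 m/s².

5.52 m/s²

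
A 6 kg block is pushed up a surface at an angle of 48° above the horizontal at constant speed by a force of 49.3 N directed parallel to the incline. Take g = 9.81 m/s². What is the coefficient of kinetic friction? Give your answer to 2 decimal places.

0.14

At constant speed ΣF = 0 along the incline. The applied 49.3 N acts up the slope; the weight component mg sin 48° = 43.742 N and kinetic friction μN both act down the slope.
So 49.3 = 43.742 + μ × 39.385, giving μ = (49.3 − 43.742) / 39.385 = 0.1411.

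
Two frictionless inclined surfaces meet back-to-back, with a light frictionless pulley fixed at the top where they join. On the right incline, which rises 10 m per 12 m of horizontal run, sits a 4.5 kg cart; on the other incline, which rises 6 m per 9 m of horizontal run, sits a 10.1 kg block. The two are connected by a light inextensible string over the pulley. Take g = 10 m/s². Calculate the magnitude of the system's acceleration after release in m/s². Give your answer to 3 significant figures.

Resolve each weight along its own incline: the 4.5 kg mass has component 4.5 × 10 × sin 39.81° = 28.808 N down its slope, and the 10.1 kg mass has 10.1 × 10 × sin 33.69° = 56.025 N down its slope.
The 10.1 kg side's 56.025 N exceeds the other side's 28.808 N, so that mass slides down and the 4.5 kg mass slides up. Taking that direction as positive, Newton's second law for the whole system gives 56.025 − 28.808 = (4.5 + 10.1) a, so a = 27.217 / 14.6 = 1.8642 m/s².

1.86 m/s²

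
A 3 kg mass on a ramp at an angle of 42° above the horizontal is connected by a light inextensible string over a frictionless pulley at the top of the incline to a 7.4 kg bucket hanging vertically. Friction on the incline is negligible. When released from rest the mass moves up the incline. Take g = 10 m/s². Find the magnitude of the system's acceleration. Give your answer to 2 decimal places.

5.19 m/s²

For the mass on the incline: the weight component along the slope is m₁g sin 42° = 3 × 10 × 0.6691 = 20.073 N and the normal force is N = m₁g cos 42° = 22.294 N.
Newton's second law for the mass (up-slope positive): T − 20.073 = 3 a. For the hanging bucket (downward positive): 7.4 × 10 − T = 7.4 a.
Adding the two equations eliminates T: 53.927 = 10.4 a, so a = 5.1853 m/s².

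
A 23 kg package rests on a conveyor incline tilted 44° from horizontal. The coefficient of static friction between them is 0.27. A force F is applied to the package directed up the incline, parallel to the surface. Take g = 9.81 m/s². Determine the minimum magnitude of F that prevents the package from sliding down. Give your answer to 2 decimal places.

The normal force is N = mg cos 44° = 162.305 N. With F at its minimum the package is on the verge of sliding down, so static friction is at its maximum μ_s N = 0.27 × 162.305 = 43.822 N and acts up the slope.
Equilibrium along the incline: F + μ_s N = mg sin 44°, so F = 156.736 − 43.822 = 112.914 N.

112.91 N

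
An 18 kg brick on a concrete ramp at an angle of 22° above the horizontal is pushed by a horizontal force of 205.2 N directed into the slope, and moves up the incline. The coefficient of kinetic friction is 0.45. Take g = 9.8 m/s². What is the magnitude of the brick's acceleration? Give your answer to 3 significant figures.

0.888 m/s²

The horizontal push has components F cos 22° = 205.2 × 0.9272 = 190.261 N up the incline and F sin 22° = 205.2 × 0.3746 = 76.868 N pressing into the surface.
The normal force is therefore N = mg cos 22° + F sin 22° = 163.558 + 76.868 = 240.426 N, and kinetic friction down the slope is μN = 0.45 × 240.426 = 108.192 N.
Along the incline: F cos 22° − mg sin 22° − μN = ma, so 190.261 − 66.079 − 108.192 = 18 a, giving a = 0.8883 m/s².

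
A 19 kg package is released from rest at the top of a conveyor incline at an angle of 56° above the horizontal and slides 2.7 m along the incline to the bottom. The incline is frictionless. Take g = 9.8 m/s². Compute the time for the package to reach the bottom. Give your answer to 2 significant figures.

The weight component along the incline is mg sin 56° = 154.367 N and the normal force is N = mg cos 56° = 104.122 N.
With no friction, a = g sin 56° = 8.1246 m/s².
Starting from rest, L = ½at², so t = √(2L/a) = √(2 × 2.7 / 8.1246) = 0.8153 s.

0.82 s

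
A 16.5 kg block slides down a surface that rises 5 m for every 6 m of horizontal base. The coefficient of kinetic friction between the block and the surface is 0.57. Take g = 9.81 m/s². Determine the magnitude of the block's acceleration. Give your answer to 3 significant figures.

1.98 m/s²

Resolving the weight along the incline: the component pulling the block down the slope is mg sin 39.81° = 16.5 × 9.81 × 0.6402 = 103.626 N, and the normal force is N = mg cos 39.81° = 16.5 × 9.81 × 0.7682 = 124.345 N.
Kinetic friction acts up the slope with magnitude f = μN = 0.57 × 124.345 = 70.877 N.
Net force along the incline is 103.626 − 70.877 = 32.749 N, so a = 32.749 / 16.5 = 1.9848 m/s².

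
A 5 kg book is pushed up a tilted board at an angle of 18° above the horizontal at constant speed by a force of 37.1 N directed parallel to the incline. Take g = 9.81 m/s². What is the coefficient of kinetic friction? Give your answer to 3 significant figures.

0.470

At constant speed ΣF = 0 along the incline. The applied 37.1 N acts up the slope; the weight component mg sin 18° = 15.157 N and kinetic friction μN both act down the slope.
So 37.1 = 15.157 + μ × 46.649, giving μ = (37.1 − 15.157) / 46.649 = 0.4704.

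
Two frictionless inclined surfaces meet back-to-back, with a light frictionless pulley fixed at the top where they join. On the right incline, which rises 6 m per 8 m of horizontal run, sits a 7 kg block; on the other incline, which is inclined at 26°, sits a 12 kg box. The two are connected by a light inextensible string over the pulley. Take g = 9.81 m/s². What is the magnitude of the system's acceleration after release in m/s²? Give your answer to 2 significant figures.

0.55 m/s²

Resolve each weight along its own incline: the 7 kg mass has component 7 × 9.81 × sin 36.87° = 41.202 N down its slope, and the 12 kg mass has 12 × 9.81 × sin 26° = 51.605 N down its slope.
The 12 kg side's 51.605 N exceeds the other side's 41.202 N, so that mass slides down and the 7 kg mass slides up. Taking that direction as positive, Newton's second law for the whole system gives 51.605 − 41.202 = (7 + 12) a, so a = 10.403 / 19 = 0.5475 m/s².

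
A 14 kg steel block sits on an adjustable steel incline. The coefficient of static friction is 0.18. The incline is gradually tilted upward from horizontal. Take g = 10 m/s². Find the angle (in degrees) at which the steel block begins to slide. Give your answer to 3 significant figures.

10.2°

At the threshold of sliding, static friction is at its maximum μ_s N and exactly balances the weight component along the incline: mg sin θ = μ_s mg cos θ.
Hence tan θ = μ_s = 0.18, so θ = arctan(0.18) = 10.2040°.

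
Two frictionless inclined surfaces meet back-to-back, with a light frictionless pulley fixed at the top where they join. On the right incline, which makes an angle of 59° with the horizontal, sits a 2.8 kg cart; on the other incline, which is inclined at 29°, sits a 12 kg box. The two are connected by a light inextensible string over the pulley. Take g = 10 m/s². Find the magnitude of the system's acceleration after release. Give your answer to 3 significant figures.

Resolve each weight along its own incline: the 2.8 kg mass has component 2.8 × 10 × sin 59° = 24.001 N down its slope, and the 12 kg mass has 12 × 10 × sin 29° = 58.177 N down its slope.
The 12 kg side's 58.177 N exceeds the other side's 24.001 N, so that mass slides down and the 2.8 kg mass slides up. Taking that direction as positive, Newton's second law for the whole system gives 58.177 − 24.001 = (2.8 + 12) a, so a = 34.176 / 14.8 = 2.3092 m/s².

2.31 m/s²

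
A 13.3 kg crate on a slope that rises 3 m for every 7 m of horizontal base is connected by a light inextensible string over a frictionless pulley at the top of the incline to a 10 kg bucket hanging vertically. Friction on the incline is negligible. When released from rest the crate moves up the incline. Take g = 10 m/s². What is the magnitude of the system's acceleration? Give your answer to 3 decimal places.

For the crate on the incline: the weight component along the slope is m₁g sin 23.20° = 13.3 × 10 × 0.3939 = 52.389 N and the normal force is N = m₁g cos 23.20° = 122.246 N.
Newton's second law for the crate (up-slope positive): T − 52.389 = 13.3 a. For the hanging bucket (downward positive): 10 × 10 − T = 10 a.
Adding the two equations eliminates T: 47.611 = 23.3 a, so a = 2.0434 m/s².

2.043 m/s²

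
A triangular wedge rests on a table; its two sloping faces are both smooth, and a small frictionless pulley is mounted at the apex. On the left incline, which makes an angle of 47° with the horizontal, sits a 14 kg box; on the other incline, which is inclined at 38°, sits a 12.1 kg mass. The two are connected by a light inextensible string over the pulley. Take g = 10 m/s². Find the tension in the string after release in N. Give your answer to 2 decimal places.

87.43 N

Resolve each weight along its own incline: the 14 kg mass has component 14 × 10 × sin 47° = 102.390 N down its slope, and the 12.1 kg mass has 12.1 × 10 × sin 38° = 74.495 N down its slope.
The 14 kg side's 102.390 N exceeds the other side's 74.495 N, so that mass slides down and the 12.1 kg mass slides up. Taking that direction as positive, Newton's second law for the whole system gives 102.390 − 74.495 = (14 + 12.1) a, so a = 27.895 / 26.1 = 1.0688 m/s².
For the 12.1 kg mass (up-slope positive): T − 74.495 = 12.1 × 1.0688, so T = 87.427 N.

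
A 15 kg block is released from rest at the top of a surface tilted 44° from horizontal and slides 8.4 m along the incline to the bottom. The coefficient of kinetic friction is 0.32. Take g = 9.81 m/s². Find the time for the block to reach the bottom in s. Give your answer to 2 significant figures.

1.9 s

The weight component along the incline is mg sin 44° = 102.219 N and the normal force is N = mg cos 44° = 105.851 N.
Friction up the slope is f = μN = 0.32 × 105.851 = 33.872 N, so the net downslope force is 102.219 − 33.872 = 68.347 N and a = 68.347 / 15 = 4.5565 m/s².
Starting from rest, L = ½at², so t = √(2L/a) = √(2 × 8.4 / 4.5565) = 1.9202 s.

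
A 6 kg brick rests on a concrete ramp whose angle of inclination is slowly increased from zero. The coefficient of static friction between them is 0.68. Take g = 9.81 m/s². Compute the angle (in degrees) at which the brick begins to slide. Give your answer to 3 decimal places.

At the threshold of sliding, static friction is at its maximum μ_s N and exactly balances the weight component along the incline: mg sin θ = μ_s mg cos θ.
Hence tan θ = μ_s = 0.68, so θ = arctan(0.68) = 34.2157°.

34.216°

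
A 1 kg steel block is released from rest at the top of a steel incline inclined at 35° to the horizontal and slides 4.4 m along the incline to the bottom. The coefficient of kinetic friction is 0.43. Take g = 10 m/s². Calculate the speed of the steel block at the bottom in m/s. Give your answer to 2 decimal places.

4.41 m/s

The weight component along the incline is mg sin 35° = 5.736 N and the normal force is N = mg cos 35° = 8.192 N.
Friction up the slope is f = μN = 0.43 × 8.192 = 3.523 N, so the net downslope force is 5.736 − 3.523 = 2.213 N and a = 2.213 / 1 = 2.2130 m/s².
Starting from rest over a distance of 4.4 m, v² = 2aL = 2 × 2.2130 × 4.4 = 19.4744, so v = 4.4130 m/s.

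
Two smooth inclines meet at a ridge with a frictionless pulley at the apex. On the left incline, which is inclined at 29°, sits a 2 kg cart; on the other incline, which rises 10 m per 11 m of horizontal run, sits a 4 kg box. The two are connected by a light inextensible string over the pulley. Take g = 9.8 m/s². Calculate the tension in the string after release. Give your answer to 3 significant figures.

15.1 N

Resolve each weight along its own incline: the 2 kg mass has component 2 × 9.8 × sin 29° = 9.502 N down its slope, and the 4 kg mass has 4 × 9.8 × sin 42.27° = 26.369 N down its slope.
The 4 kg side's 26.369 N exceeds the other side's 9.502 N, so that mass slides down and the 2 kg mass slides up. Taking that direction as positive, Newton's second law for the whole system gives 26.369 − 9.502 = (2 + 4) a, so a = 16.867 / 6 = 2.8112 m/s².
For the 2 kg mass (up-slope positive): T − 9.502 = 2 × 2.8112, so T = 15.124 N.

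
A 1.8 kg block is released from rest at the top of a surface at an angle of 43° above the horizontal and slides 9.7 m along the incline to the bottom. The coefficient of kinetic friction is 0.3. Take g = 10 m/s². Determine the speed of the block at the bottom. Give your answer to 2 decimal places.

The weight component along the incline is mg sin 43° = 12.276 N and the normal force is N = mg cos 43° = 13.164 N.
Friction up the slope is f = μN = 0.3 × 13.164 = 3.949 N, so the net downslope force is 12.276 − 3.949 = 8.327 N and a = 8.327 / 1.8 = 4.6261 m/s².
Starting from rest over a distance of 9.7 m, v² = 2aL = 2 × 4.6261 × 9.7 = 89.7463, so v = 9.4735 m/s.

9.47 m/s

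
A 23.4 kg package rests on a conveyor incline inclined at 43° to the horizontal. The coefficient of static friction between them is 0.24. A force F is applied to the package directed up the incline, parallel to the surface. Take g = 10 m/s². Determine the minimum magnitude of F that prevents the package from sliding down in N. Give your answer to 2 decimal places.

The normal force is N = mg cos 43° = 171.137 N. With F at its minimum the package is on the verge of sliding down, so static friction is at its maximum μ_s N = 0.24 × 171.137 = 41.073 N and acts up the slope.
Equilibrium along the incline: F + μ_s N = mg sin 43°, so F = 159.588 − 41.073 = 118.515 N.

118.51 N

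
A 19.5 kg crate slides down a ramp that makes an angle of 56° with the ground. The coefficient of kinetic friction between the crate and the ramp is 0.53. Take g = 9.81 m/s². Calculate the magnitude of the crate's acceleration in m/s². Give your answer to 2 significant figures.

Resolving the weight along the incline: the component pulling the crate down the slope is mg sin 56° = 19.5 × 9.81 × 0.8290 = 158.584 N, and the normal force is N = mg cos 56° = 19.5 × 9.81 × 0.5592 = 106.972 N.
Kinetic friction acts up the slope with magnitude f = μN = 0.53 × 106.972 = 56.695 N.
Net force along the incline is 158.584 − 56.695 = 101.889 N, so a = 101.889 / 19.5 = 5.2251 m/s².

5.2 m/s²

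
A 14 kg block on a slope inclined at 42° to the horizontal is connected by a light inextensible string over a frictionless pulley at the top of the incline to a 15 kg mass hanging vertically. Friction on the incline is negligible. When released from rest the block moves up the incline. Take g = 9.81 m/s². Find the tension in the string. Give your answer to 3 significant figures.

119 N

For the block on the incline: the weight component along the slope is m₁g sin 42° = 14 × 9.81 × 0.6691 = 91.894 N and the normal force is N = m₁g cos 42° = 102.064 N.
Newton's second law for the block (up-slope positive): T − 91.894 = 14 a. For the hanging mass (downward positive): 15 × 9.81 − T = 15 a.
Adding the two equations eliminates T: 55.256 = 29 a, so a = 1.9054 m/s².
Then from the hanging mass's equation, T = 15 × (9.81 − 1.9054) = 118.569 N.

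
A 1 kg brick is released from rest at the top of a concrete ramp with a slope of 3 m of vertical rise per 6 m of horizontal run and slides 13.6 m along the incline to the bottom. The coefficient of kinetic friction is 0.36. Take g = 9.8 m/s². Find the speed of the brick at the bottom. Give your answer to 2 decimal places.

The weight component along the incline is mg sin 26.57° = 4.383 N and the normal force is N = mg cos 26.57° = 8.765 N.
Friction up the slope is f = μN = 0.36 × 8.765 = 3.155 N, so the net downslope force is 4.383 − 3.155 = 1.228 N and a = 1.228 / 1 = 1.2280 m/s².
Starting from rest over a distance of 13.6 m, v² = 2aL = 2 × 1.2280 × 13.6 = 33.4016, so v = 5.7794 m/s.

5.78 m/s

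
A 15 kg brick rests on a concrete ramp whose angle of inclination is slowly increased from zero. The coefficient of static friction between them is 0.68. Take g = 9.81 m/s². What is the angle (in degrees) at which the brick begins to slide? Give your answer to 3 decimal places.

At the threshold of sliding, static friction is at its maximum μ_s N and exactly balances the weight component along the incline: mg sin θ = μ_s mg cos θ.
Hence tan θ = μ_s = 0.68, so θ = arctan(0.68) = 34.2157°.

34.216°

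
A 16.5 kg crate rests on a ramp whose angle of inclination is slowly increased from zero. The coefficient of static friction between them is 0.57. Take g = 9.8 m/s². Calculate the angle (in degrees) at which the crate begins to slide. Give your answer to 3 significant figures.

At the threshold of sliding, static friction is at its maximum μ_s N and exactly balances the weight component along the incline: mg sin θ = μ_s mg cos θ.
Hence tan θ = μ_s = 0.57, so θ = arctan(0.57) = 29.6831°.

29.7°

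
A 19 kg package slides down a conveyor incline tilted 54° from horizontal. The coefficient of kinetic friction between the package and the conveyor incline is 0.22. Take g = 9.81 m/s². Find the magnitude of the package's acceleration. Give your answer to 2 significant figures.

6.7 m/s²

Resolving the weight along the incline: the component pulling the package down the slope is mg sin 54° = 19 × 9.81 × 0.8090 = 150.790 N, and the normal force is N = mg cos 54° = 19 × 9.81 × 0.5878 = 109.560 N.
Kinetic friction acts up the slope with magnitude f = μN = 0.22 × 109.560 = 24.103 N.
Net force along the incline is 150.790 − 24.103 = 126.687 N, so a = 126.687 / 19 = 6.6677 m/s².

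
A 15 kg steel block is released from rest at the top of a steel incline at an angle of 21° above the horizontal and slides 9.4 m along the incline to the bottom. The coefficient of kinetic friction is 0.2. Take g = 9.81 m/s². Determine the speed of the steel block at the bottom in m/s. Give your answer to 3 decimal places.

5.626 m/s

The weight component along the incline is mg sin 21° = 52.734 N and the normal force is N = mg cos 21° = 137.376 N.
Friction up the slope is f = μN = 0.2 × 137.376 = 27.475 N, so the net downslope force is 52.734 − 27.475 = 25.259 N and a = 25.259 / 15 = 1.6839 m/s².
Starting from rest over a distance of 9.4 m, v² = 2aL = 2 × 1.6839 × 9.4 = 31.6573, so v = 5.6265 m/s.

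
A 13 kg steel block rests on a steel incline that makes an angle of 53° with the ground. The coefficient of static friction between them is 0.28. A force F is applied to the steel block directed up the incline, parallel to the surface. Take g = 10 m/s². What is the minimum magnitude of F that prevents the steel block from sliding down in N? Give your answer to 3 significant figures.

81.9 N

The normal force is N = mg cos 53° = 78.236 N. With F at its minimum the steel block is on the verge of sliding down, so static friction is at its maximum μ_s N = 0.28 × 78.236 = 21.906 N and acts up the slope.
Equilibrium along the incline: F + μ_s N = mg sin 53°, so F = 103.823 − 21.906 = 81.917 N.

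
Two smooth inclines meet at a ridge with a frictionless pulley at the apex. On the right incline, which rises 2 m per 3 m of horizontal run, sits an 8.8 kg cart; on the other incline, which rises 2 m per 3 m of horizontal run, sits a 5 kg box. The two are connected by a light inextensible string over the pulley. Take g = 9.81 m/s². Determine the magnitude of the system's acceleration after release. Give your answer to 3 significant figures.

Resolve each weight along its own incline: the 8.8 kg mass has component 8.8 × 9.81 × sin 33.69° = 47.886 N down its slope, and the 5 kg mass has 5 × 9.81 × sin 33.69° = 27.208 N down its slope.
The 8.8 kg side's 47.886 N exceeds the other side's 27.208 N, so that mass slides down and the 5 kg mass slides up. Taking that direction as positive, Newton's second law for the whole system gives 47.886 − 27.208 = (8.8 + 5) a, so a = 20.678 / 13.8 = 1.4984 m/s².

1.50 m/s²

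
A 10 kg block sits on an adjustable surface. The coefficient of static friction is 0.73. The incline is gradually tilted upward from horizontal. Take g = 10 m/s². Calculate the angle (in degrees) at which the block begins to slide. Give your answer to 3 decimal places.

36.129°

At the threshold of sliding, static friction is at its maximum μ_s N and exactly balances the weight component along the incline: mg sin θ = μ_s mg cos θ.
Hence tan θ = μ_s = 0.73, so θ = arctan(0.73) = 36.1294°.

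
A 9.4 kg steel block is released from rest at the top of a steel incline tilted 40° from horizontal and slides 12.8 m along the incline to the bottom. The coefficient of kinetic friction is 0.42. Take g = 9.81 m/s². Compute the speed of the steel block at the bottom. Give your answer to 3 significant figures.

8.98 m/s

The weight component along the incline is mg sin 40° = 59.274 N and the normal force is N = mg cos 40° = 70.640 N.
Friction up the slope is f = μN = 0.42 × 70.640 = 29.669 N, so the net downslope force is 59.274 − 29.669 = 29.605 N and a = 29.605 / 9.4 = 3.1495 m/s².
Starting from rest over a distance of 12.8 m, v² = 2aL = 2 × 3.1495 × 12.8 = 80.6272, so v = 8.9793 m/s.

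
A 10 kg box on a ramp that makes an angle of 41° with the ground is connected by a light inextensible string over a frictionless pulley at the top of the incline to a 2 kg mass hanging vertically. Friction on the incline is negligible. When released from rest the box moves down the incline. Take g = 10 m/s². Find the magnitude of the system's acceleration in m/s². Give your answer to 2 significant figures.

3.8 m/s²

For the box on the incline: the weight component along the slope is m₁g sin 41° = 10 × 10 × 0.6561 = 65.610 N and the normal force is N = m₁g cos 41° = 75.471 N.
Newton's second law for the box (down-slope positive): 65.610 − T = 10 a. For the hanging mass (upward positive): T − 2 × 10 = 2 a.
Adding the two equations eliminates T: 45.610 = 12 a, so a = 3.8008 m/s².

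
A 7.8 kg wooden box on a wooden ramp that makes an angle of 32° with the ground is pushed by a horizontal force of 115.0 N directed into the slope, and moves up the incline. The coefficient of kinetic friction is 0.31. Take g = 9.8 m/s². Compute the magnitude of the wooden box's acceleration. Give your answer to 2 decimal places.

2.31 m/s²

The horizontal push has components F cos 32° = 115.0 × 0.8480 = 97.520 N up the incline and F sin 32° = 115.0 × 0.5299 = 60.939 N pressing into the surface.
The normal force is therefore N = mg cos 32° + F sin 32° = 64.821 + 60.939 = 125.760 N, and kinetic friction down the slope is μN = 0.31 × 125.760 = 38.986 N.
Along the incline: F cos 32° − mg sin 32° − μN = ma, so 97.520 − 40.506 − 38.986 = 7.8 a, giving a = 2.3113 m/s².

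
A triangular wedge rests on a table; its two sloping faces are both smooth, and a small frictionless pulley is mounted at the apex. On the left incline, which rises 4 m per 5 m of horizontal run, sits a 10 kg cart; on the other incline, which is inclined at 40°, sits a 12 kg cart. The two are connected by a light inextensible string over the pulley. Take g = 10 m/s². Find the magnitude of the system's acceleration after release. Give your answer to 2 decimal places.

Resolve each weight along its own incline: the 10 kg mass has component 10 × 10 × sin 38.66° = 62.470 N down its slope, and the 12 kg mass has 12 × 10 × sin 40° = 77.135 N down its slope.
The 12 kg side's 77.135 N exceeds the other side's 62.470 N, so that mass slides down and the 10 kg mass slides up. Taking that direction as positive, Newton's second law for the whole system gives 77.135 − 62.470 = (10 + 12) a, so a = 14.665 / 22 = 0.6666 m/s².

0.67 m/s²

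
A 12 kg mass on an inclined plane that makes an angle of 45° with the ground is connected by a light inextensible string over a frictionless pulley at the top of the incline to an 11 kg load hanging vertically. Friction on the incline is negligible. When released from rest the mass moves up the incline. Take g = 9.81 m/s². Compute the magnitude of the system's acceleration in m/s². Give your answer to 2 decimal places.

1.07 m/s²

For the mass on the incline: the weight component along the slope is m₁g sin 45° = 12 × 9.81 × 0.7071 = 83.240 N and the normal force is N = m₁g cos 45° = 83.241 N.
Newton's second law for the mass (up-slope positive): T − 83.240 = 12 a. For the hanging load (downward positive): 11 × 9.81 − T = 11 a.
Adding the two equations eliminates T: 24.670 = 23 a, so a = 1.0726 m/s².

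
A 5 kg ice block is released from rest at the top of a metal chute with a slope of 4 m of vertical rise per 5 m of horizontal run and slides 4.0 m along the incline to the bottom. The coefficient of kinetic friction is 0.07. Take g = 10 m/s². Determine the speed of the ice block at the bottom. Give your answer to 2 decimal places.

The weight component along the incline is mg sin 38.66° = 31.235 N and the normal force is N = mg cos 38.66° = 39.043 N.
Friction up the slope is f = μN = 0.07 × 39.043 = 2.733 N, so the net downslope force is 31.235 − 2.733 = 28.502 N and a = 28.502 / 5 = 5.7004 m/s².
Starting from rest over a distance of 4.0 m, v² = 2aL = 2 × 5.7004 × 4.0 = 45.6032, so v = 6.7530 m/s.

6.75 m/s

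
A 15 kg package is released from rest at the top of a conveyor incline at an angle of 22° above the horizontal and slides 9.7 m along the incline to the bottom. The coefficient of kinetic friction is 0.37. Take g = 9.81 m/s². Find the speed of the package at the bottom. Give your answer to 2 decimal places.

2.45 m/s

The weight component along the incline is mg sin 22° = 55.123 N and the normal force is N = mg cos 22° = 136.435 N.
Friction up the slope is f = μN = 0.37 × 136.435 = 50.481 N, so the net downslope force is 55.123 − 50.481 = 4.642 N and a = 4.642 / 15 = 0.3095 m/s².
Starting from rest over a distance of 9.7 m, v² = 2aL = 2 × 0.3095 × 9.7 = 6.0043, so v = 2.4504 m/s.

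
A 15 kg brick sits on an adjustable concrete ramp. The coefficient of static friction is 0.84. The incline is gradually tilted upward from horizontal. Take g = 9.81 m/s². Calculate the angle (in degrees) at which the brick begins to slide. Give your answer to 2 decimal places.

At the threshold of sliding, static friction is at its maximum μ_s N and exactly balances the weight component along the incline: mg sin θ = μ_s mg cos θ.
Hence tan θ = μ_s = 0.84, so θ = arctan(0.84) = 40.0303°.

40.03°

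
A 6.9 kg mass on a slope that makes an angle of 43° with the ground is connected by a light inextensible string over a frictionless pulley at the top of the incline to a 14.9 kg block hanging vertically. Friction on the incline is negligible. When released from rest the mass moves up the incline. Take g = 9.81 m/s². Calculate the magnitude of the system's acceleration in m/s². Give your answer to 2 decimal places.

For the mass on the incline: the weight component along the slope is m₁g sin 43° = 6.9 × 9.81 × 0.6820 = 46.164 N and the normal force is N = m₁g cos 43° = 49.505 N.
Newton's second law for the mass (up-slope positive): T − 46.164 = 6.9 a. For the hanging block (downward positive): 14.9 × 9.81 − T = 14.9 a.
Adding the two equations eliminates T: 100.005 = 21.8 a, so a = 4.5874 m/s².

4.59 m/s²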